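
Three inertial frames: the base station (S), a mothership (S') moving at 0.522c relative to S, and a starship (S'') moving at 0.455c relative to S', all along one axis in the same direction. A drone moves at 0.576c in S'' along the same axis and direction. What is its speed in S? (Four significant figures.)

0.9386c

First combine the drone and starship (S''→S'): u₁ = (0.576 + 0.455)/(1 + 0.576×0.455) = 1.031/1.26208 = 0.81691.
Then combine with the mothership (S'→S): u = (0.81691 + 0.522)/(1 + 0.81691×0.522) = 1.33891/1.42642702 = 0.93865.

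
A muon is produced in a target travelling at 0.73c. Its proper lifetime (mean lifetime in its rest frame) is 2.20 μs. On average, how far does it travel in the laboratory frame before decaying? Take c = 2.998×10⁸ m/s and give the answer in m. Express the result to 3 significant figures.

With β = 0.73, γ = 1/√(1 − 0.73²) = 1/√0.4671 = 1.4632.
Lab-frame lifetime: Δt = γτ = 1.4632 × 2.20 μs = 3.219 μs.
Distance: d = vΔt = 0.73 × 2.998×10⁸ m/s × 3.2190×10^-6 s = 704 m.

704 m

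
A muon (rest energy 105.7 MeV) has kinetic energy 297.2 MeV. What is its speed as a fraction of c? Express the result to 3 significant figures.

γ = 1 + K/(mc²) = 1 + 297.2/105.7 = 3.8117.
β = √(1 − 1/γ²) = √(1 − 0.0688276) = √0.9311724 = 0.965.

0.965c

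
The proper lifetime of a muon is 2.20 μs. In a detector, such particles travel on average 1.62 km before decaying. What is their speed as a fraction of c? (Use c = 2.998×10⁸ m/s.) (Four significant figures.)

0.9262c

d = βγcτ ⇒ βγ = d/(cτ) = 1620 m / (659.56 m) = 2.4562.
β = (βγ)/√(1+(βγ)²) = 2.4562/√7.03292 = 0.9262.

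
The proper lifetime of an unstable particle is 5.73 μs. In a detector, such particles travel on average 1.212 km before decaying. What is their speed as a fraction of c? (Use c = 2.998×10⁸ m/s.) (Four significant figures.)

0.5765c

Let x = d/(cτ) = 1212 m / (2.998×10⁸ m/s × 5.730×10^-6 s) = 0.70553. Since d = βγcτ, x = βγ = β/√(1−β²).
Solving: β² = x²/(1+x²) = 0.497773/1.497773 = 0.332342, so β = 0.5765.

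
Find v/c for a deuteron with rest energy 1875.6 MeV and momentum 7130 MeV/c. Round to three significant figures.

0.967

βγ = pc/(mc²) = 7130/1875.6 = 3.8015.
Since γ² = 1 + (βγ)² = 15.4514, γ = √15.4514 = 3.93083, and β = (βγ)/γ = 3.8015/3.93083 = 0.967.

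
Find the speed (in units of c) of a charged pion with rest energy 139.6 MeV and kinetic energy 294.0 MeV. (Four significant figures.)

0.9468c

K = (γ−1)mc², so γ = 1 + 294.0/139.6 = 3.106.
Then v/c = √(1 − γ⁻²) = √(1 − 0.103657) = √0.896343 = 0.9468.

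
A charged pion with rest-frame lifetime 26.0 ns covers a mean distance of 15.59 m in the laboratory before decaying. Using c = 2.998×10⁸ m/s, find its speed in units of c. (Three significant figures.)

Let x = d/(cτ) = 15.59 m / (2.998×10⁸ m/s × 2.600×10^-8 s) = 2.0001. Since d = βγcτ, x = βγ = β/√(1−β²).
Solving: β² = x²/(1+x²) = 4.0004/5.0004 = 0.800016, so β = 0.894.

0.894c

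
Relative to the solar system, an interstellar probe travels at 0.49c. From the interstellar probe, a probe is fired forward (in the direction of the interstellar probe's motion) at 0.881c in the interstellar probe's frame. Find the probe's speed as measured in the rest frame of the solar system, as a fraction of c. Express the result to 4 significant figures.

In units of c, u = (u' + v)/(1 + u'v) with u' = 0.881 and v = 0.49.
Numerator: 0.881 + 0.49 = 1.371. Denominator: 1 + (0.881)(0.49) = 1.43169.
u = 1.371/1.43169 = 0.95761, so the speed is 0.9576c.

0.9576c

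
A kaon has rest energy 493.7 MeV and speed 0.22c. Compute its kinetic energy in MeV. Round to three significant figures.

γ = 1/√(1 − β²) = 1/√(1 − 0.0484) = 1/√0.9516 = 1/0.9755 = 1.025115.
Kinetic energy: K = (γ − 1)mc² = (1.025115 − 1) × 493.7 MeV = 0.025115 × 493.7 = 12.4 MeV.

12.4 MeV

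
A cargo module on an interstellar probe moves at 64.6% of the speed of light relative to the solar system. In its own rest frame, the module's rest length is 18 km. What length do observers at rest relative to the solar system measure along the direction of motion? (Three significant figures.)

13.7 km

γ = 1/√(1 − β²) = 1/√(1 − 0.417316) = 1/√0.582684 = 1/0.763337 = 1.31.
Length contraction: L = L₀/γ = 18/1.31 = 13.7 km.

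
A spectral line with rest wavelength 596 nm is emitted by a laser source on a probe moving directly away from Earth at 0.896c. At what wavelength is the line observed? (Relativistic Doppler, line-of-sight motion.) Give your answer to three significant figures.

2540 nm

Relativistic Doppler for wavelength: λ_obs = λ_src · √((1+β)/(1−β)).
With β = 0.896: factor = √(1.896/0.104) = 4.2698.
λ_obs = 596 × 4.2698 = 2540 nm.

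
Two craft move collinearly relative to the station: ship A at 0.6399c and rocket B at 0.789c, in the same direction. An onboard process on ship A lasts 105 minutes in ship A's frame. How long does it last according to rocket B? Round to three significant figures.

110 minutes

The velocity of ship A relative to rocket B is (0.6399 − 0.789)c / (1 − 0.6399×0.789) = −0.30114c; relative speed 0.30114c.
At |u| = 0.30114c, γ = (1 − 0.0906853)^(−1/2) = 1.0487.
Ship A's interval is proper; time dilation gives Δt_B = γΔτ = 1.0487 × 105 minutes = 110 minutes.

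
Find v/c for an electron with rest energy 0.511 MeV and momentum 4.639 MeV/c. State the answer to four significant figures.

0.9940

pc/(mc²) = 4.639/0.511 = 9.0783 = βγ = β/√(1−β²).
So β² = x²/(1 + x²) with x = 9.0783: x² = 82.4155, β² = 82.4155/83.4155 = 0.988012, β = 0.9940.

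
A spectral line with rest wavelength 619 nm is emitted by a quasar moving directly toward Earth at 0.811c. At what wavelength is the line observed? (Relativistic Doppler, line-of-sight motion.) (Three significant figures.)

200 nm

Relativistic Doppler for wavelength: λ_obs = λ_src · √((1−β)/(1+β)).
With β = 0.811: factor = √(0.189/1.811) = 0.32305.
λ_obs = 619 × 0.32305 = 200 nm.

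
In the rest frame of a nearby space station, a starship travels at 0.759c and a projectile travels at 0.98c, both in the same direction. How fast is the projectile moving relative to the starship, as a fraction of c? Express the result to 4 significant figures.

0.8627c

Transform to the starship's frame: u' = (u − v)/(1 − uv/c²).
u' = (0.98 − 0.759)/(1 − 0.98×0.759) = 0.221/0.25618 = 0.86267.
Speed in the starship's frame: 0.8627c (in the same direction).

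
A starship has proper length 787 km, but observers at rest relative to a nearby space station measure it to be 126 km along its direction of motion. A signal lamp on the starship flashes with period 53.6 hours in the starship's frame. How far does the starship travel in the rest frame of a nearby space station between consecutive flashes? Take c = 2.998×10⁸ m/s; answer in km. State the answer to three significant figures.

3.57×10^11 km

Length contraction gives γ = L₀/L = 787/126 = 6.24603.
β = √(1 − 1/γ²) = 0.9871. Lab-frame period = γτ = 6.24603×53.6 hours = 334.79 hours. Distance = βc × γτ = 0.9871 × 2.998×10⁸ m/s × 1205244 s = 3.5667×10^14 m = 3.57×10^11 km.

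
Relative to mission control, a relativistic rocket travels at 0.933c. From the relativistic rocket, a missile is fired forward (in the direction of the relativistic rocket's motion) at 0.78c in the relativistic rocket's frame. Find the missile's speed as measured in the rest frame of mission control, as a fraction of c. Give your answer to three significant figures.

0.991c

Relativistic velocity addition: u = (u' + v)/(1 + u'v/c²), with u' = 0.78c and v = 0.933c.
Numerator: 0.78 + 0.933 = 1.713. Denominator: 1 + (0.78)(0.933) = 1.72774.
u = 1.713/1.72774 = 0.99147, so the speed is 0.991c.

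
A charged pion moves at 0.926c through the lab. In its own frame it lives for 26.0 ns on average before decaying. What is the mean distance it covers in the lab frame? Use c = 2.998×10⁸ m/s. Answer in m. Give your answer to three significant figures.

Lorentz factor: γ = (1 − 0.857476)^(−1/2) = 2.6488.
Lab-frame lifetime: Δt = γτ = 2.6488 × 26.0 ns = 68.869 ns.
Distance: d = vΔt = 0.926 × 2.998×10⁸ m/s × 6.8869×10^-8 s = 19.1 m.

19.1 m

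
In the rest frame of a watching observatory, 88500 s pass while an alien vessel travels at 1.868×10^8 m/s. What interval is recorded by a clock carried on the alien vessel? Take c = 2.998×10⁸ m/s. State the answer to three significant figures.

β = v/c = (1.868×10^8 m/s)/(2.998×10⁸ m/s) = 0.623082.
γ = 1/√(1 − β²) = 1/√(1 − 0.3882312) = 1/√0.6117688 = 1/0.782157 = 1.2785.
The moving clock records proper time: Δτ = Δt/γ = 88500/1.2785 = 69200 s.

69200 s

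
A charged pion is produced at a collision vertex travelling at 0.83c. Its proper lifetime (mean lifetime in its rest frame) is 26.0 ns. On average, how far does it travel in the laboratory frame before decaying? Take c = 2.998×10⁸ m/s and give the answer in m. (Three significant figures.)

Lorentz factor: γ = (1 − 0.6889)^(−1/2) = 1.7929.
Lab-frame lifetime: Δt = γτ = 1.7929 × 26.0 ns = 46.615 ns.
Distance: d = vΔt = 0.83 × 2.998×10⁸ m/s × 4.6615×10^-8 s = 11.6 m.

11.6 m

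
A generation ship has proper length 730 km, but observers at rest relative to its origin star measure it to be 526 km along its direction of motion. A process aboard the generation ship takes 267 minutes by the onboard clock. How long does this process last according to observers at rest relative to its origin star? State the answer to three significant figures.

371 minutes

From L = L₀/γ: γ = 730/526 = 1.38783.
Δt = γΔτ = 1.38783 × 267 = 371 minutes.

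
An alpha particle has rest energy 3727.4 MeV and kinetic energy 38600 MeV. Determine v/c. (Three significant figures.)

K = (γ−1)mc², so γ = 1 + 38600/3727.4 = 11.356.
Then v/c = √(1 − γ⁻²) = √(1 − 0.00775442) = √0.99224558 = 0.996.

0.996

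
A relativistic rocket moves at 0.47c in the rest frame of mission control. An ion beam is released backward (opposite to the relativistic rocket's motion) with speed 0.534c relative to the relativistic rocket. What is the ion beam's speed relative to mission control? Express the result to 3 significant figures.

In units of c, u = (u' + v)/(1 + u'v) with u' = −0.534 and v = 0.47.
Numerator: −0.534 + 0.47 = −0.064. Denominator: 1 + (−0.534)(0.47) = 0.74902.
u = −0.064/0.74902 = −0.085445, so the speed is 0.0854c.

0.0854c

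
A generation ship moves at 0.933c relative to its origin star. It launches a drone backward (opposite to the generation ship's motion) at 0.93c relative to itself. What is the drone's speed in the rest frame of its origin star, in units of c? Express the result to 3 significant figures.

0.0227c

In units of c, u = (u' + v)/(1 + u'v) with u' = −0.93 and v = 0.933.
Numerator: −0.93 + 0.933 = 0.003. Denominator: 1 + (−0.93)(0.933) = 0.13231.
u = 0.003/0.13231 = 0.022674, so the speed is 0.0227c.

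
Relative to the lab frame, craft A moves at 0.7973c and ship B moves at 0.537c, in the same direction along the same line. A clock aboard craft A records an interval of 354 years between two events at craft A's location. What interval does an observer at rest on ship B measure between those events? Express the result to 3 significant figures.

398 years

Transform craft A's velocity into ship B's frame: (0.7973 − 0.537)/(1 − 0.7973·0.537) = 0.2603/0.5718499, so the relative speed is 0.45519c.
At |u| = 0.45519c, γ = (1 − 0.207198)^(−1/2) = 1.1231.
The clock on craft A records proper time, so ship B measures Δt = γΔτ = 1.1231 × 354 = 398 years.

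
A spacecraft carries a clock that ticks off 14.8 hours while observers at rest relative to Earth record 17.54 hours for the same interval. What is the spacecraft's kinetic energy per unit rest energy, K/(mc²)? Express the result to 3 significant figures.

The time-dilation ratio gives γ = 17.54/14.8 = 1.18514.
Since K = (γ−1)mc², K/(mc²) = 1.18514 − 1 = 0.185.

0.185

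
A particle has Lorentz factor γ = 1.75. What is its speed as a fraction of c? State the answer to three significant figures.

β = √(1 − 1/γ²) = √(1 − 1/3.0625) = √0.673469 = 0.821.

0.821c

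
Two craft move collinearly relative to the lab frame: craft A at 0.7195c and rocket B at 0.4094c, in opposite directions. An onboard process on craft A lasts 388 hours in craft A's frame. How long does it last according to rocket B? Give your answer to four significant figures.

792.7 hours

The velocity of craft A relative to rocket B is (0.7195 + 0.4094)c / (1 + 0.7195×0.4094) = 0.87203c; relative speed 0.87203c.
At |u| = 0.87203c, γ = (1 − 0.760436)^(−1/2) = 2.0431.
Craft A's interval is proper; time dilation gives Δt_B = γΔτ = 2.0431 × 388 hours = 792.7 hours.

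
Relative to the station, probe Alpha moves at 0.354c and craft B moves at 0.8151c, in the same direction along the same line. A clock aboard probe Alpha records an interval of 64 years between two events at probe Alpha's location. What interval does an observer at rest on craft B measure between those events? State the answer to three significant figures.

Speed of probe Alpha in craft B's frame: u = (v_A − v_B)/(1 − v_A v_B/c²) = (0.354 − 0.8151)/(1 − 0.354×0.8151) = −0.4611/0.7114546 = −0.64811; |u| = 0.64811c.
γ for this relative speed: γ = 1/√(1 − 0.420047) = 1.3131.
Probe Alpha's interval is proper; time dilation gives Δt_B = γΔτ = 1.3131 × 64 years = 84.0 years.

84.0 years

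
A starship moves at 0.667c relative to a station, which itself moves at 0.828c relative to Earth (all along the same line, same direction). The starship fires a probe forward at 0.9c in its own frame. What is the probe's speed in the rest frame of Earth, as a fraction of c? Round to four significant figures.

0.9980c

First combine the probe and starship (S''→S'): u₁ = (0.9 + 0.667)/(1 + 0.9×0.667) = 1.567/1.6003 = 0.97919.
Then combine with the station (S'→S): u = (0.97919 + 0.828)/(1 + 0.97919×0.828) = 1.80719/1.81076932 = 0.99802.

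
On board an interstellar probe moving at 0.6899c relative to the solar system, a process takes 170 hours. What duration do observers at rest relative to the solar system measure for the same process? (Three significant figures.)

γ = 1/√(1 − β²) = 1/√(1 − 0.47596201) = 1/√0.52403799 = 1/0.723905 = 1.3814.
Time dilation: Δt = γ·Δτ = 1.3814 × 170 = 235 hours.

235 hours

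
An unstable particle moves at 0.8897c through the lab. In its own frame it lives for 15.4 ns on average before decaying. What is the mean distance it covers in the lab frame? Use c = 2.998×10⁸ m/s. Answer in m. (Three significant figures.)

γ = 1/√(1 − β²) = 1/√(1 − 0.79156609) = 1/√0.20843391 = 1/0.456546 = 2.1904.
Lab-frame lifetime: Δt = γτ = 2.1904 × 15.4 ns = 33.732 ns.
Distance: d = vΔt = 0.8897 × 2.998×10⁸ m/s × 3.3732×10^-8 s = 9.00 m.

9.00 m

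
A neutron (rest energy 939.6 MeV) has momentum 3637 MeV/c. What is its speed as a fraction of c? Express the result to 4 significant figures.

βγ = pc/(mc²) = 3637/939.6 = 3.8708.
Since γ² = 1 + (βγ)² = 15.9831, γ = √15.9831 = 3.99789, and β = (βγ)/γ = 3.8708/3.99789 = 0.9682.

0.9682c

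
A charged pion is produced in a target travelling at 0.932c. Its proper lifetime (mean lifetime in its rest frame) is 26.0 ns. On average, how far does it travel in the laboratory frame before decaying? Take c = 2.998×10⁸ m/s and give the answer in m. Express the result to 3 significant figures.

Lorentz factor: γ = (1 − 0.868624)^(−1/2) = 2.7589.
Lab-frame lifetime: Δt = γτ = 2.7589 × 26.0 ns = 71.731 ns.
Distance: d = vΔt = 0.932 × 2.998×10⁸ m/s × 7.1731×10^-8 s = 20.0 m.

20.0 m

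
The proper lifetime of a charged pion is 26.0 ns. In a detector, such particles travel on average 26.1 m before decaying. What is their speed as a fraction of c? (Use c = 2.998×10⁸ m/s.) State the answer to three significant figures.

0.958c

d = βγcτ ⇒ βγ = d/(cτ) = 26.10 m / (7.7948 m) = 3.3484.
β = (βγ)/√(1+(βγ)²) = 3.3484/√12.2118 = 0.958.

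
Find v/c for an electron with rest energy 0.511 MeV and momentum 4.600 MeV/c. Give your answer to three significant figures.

0.994

βγ = pc/(mc²) = 4.600/0.511 = 9.002.
Since γ² = 1 + (βγ)² = 82.036, γ = √82.036 = 9.05737, and β = (βγ)/γ = 9.002/9.05737 = 0.994.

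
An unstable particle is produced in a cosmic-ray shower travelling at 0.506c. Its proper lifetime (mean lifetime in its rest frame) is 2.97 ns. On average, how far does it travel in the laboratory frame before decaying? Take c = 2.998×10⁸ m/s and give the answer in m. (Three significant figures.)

γ = 1/√(1 − β²) = 1/√(1 − 0.256036) = 1/√0.743964 = 1/0.862533 = 1.1594.
Lab-frame lifetime: Δt = γτ = 1.1594 × 2.97 ns = 3.4434 ns.
Distance: d = vΔt = 0.506 × 2.998×10⁸ m/s × 3.4434×10^-9 s = 0.522 m.

0.522 m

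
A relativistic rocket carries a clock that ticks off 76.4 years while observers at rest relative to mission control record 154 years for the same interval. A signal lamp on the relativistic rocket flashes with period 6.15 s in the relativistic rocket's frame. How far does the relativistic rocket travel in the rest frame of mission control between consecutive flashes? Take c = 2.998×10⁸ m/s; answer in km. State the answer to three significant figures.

3.23×10^6 km

γ = Δt/Δτ = 154/76.4 = 2.01571.
β = √(1 − 1/γ²) = 0.86826. Lab-frame period = γτ = 2.01571×6.15 s = 12.397 s. Distance = βc × γτ = 0.86826 × 2.998×10⁸ m/s × 12.397 s = 3.2270×10^9 m = 3.23×10^6 km.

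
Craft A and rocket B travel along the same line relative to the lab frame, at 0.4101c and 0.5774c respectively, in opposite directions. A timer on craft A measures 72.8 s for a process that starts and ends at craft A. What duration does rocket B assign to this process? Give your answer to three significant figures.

121 s

The velocity of craft A relative to rocket B is (0.4101 + 0.5774)c / (1 + 0.4101×0.5774) = 0.79844c; relative speed 0.79844c.
At |u| = 0.79844c, γ = (1 − 0.637506)^(−1/2) = 1.6609.
The clock on craft A records proper time, so rocket B measures Δt = γΔτ = 1.6609 × 72.8 = 121 s.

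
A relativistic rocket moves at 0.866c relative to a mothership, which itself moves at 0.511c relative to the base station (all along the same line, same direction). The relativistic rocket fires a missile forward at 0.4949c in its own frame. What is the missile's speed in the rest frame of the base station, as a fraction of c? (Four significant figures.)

Compose velocities in two stages. Stage 1 (into S'): u₁ = (0.4949+0.866)/(1+0.4949×0.866) = 0.95262.
Stage 2 (into S): u = (0.95262+0.511)/(1+0.95262×0.511) = 0.98442, so the speed is 0.9844c.

0.9844c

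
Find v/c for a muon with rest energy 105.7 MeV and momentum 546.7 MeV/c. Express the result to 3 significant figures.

βγ = pc/(mc²) = 546.7/105.7 = 5.1722.
Since γ² = 1 + (βγ)² = 27.7517, γ = √27.7517 = 5.26799, and β = (βγ)/γ = 5.1722/5.26799 = 0.982.

0.982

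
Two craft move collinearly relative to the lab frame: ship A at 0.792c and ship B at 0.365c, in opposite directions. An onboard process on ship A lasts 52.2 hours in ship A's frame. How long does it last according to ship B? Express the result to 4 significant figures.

118.4 hours

Transform ship A's velocity into ship B's frame: (0.792 + 0.365)/(1 + 0.792·0.365) = 1.157/1.28908, so the relative speed is 0.89754c.
At |u| = 0.89754c, γ = (1 − 0.805578)^(−1/2) = 2.2679.
Ship A's interval is proper; time dilation gives Δt_B = γΔτ = 2.2679 × 52.2 hours = 118.4 hours.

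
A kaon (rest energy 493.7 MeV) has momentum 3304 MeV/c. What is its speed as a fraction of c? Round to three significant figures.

pc/(mc²) = 3304/493.7 = 6.6923 = βγ = β/√(1−β²).
So β² = x²/(1 + x²) with x = 6.6923: x² = 44.7869, β² = 44.7869/45.7869 = 0.97816, β = 0.989.

0.989c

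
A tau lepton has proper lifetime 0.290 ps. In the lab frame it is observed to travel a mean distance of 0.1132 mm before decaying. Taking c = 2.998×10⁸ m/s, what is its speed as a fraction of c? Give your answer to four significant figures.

0.7931c

Let x = d/(cτ) = 1.132×10^-4 m / (2.998×10⁸ m/s × 2.900×10^-13 s) = 1.302. Since d = βγcτ, x = βγ = β/√(1−β²).
Solving: β² = x²/(1+x²) = 1.6952/2.6952 = 0.62897, so β = 0.7931.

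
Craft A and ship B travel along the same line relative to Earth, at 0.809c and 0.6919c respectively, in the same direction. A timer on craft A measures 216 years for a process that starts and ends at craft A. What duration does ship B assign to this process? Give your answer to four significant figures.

Transform craft A's velocity into ship B's frame: (0.809 − 0.6919)/(1 − 0.809·0.6919) = 0.1171/0.4402529, so the relative speed is 0.26598c.
At |u| = 0.26598c, γ = (1 − 0.0707454)^(−1/2) = 1.0374.
The clock on craft A records proper time, so ship B measures Δt = γΔτ = 1.0374 × 216 = 224.1 years.

224.1 years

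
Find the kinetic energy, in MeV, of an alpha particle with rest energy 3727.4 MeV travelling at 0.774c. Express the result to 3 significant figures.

2160 MeV

Lorentz factor: γ = (1 − 0.599076)^(−1/2) = 1.57932.
Kinetic energy: K = (γ − 1)mc² = (1.57932 − 1) × 3727.4 MeV = 0.57932 × 3727.4 = 2160 MeV.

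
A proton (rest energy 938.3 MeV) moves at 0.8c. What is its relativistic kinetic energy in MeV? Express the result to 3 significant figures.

626 MeV

Lorentz factor: γ = (1 − 0.64)^(−1/2) = 1.66667.
Kinetic energy: K = (γ − 1)mc² = (1.66667 − 1) × 938.3 MeV = 0.66667 × 938.3 = 626 MeV.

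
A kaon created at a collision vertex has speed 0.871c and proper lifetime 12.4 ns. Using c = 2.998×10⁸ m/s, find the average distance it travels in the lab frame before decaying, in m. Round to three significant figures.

With β = 0.871, γ = 1/√(1 − 0.871²) = 1/√0.241359 = 2.0355.
Lab-frame lifetime: Δt = γτ = 2.0355 × 12.4 ns = 25.24 ns.
Distance: d = vΔt = 0.871 × 2.998×10⁸ m/s × 2.5240×10^-8 s = 6.59 m.

6.59 m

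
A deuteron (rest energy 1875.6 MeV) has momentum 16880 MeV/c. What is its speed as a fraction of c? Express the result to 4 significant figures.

0.9939c

pc/(mc²) = 16880/1875.6 = 8.9998 = βγ = β/√(1−β²).
So β² = x²/(1 + x²) with x = 8.9998: x² = 80.9964, β² = 80.9964/81.9964 = 0.987804, β = 0.9939.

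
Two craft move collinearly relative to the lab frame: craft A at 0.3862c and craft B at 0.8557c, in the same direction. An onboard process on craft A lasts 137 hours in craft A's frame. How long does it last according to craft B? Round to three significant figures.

192 hours

The velocity of craft A relative to craft B is (0.3862 − 0.8557)c / (1 − 0.3862×0.8557) = −0.70124c; relative speed 0.70124c.
At |u| = 0.70124c, γ = (1 − 0.491738)^(−1/2) = 1.4027.
The clock on craft A records proper time, so craft B measures Δt = γΔτ = 1.4027 × 137 = 192 hours.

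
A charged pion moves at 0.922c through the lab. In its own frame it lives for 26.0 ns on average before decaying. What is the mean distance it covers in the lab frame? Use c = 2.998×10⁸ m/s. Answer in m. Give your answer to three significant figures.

18.6 m

With β = 0.922, γ = 1/√(1 − 0.922²) = 1/√0.149916 = 2.5827.
Lab-frame lifetime: Δt = γτ = 2.5827 × 26.0 ns = 67.15 ns.
Distance: d = vΔt = 0.922 × 2.998×10⁸ m/s × 6.7150×10^-8 s = 18.6 m.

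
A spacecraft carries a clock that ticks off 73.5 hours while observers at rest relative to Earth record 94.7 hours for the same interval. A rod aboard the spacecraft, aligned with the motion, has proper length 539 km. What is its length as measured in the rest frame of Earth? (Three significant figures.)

418 km

The time-dilation ratio gives γ = 94.7/73.5 = 1.28844.
L = L₀/γ = 539/1.28844 = 418 km.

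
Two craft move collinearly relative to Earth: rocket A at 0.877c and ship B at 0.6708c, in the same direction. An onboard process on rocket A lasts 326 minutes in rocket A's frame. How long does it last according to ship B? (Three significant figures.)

377 minutes

Transform rocket A's velocity into ship B's frame: (0.877 − 0.6708)/(1 − 0.877·0.6708) = 0.2062/0.4117084, so the relative speed is 0.50084c.
At |u| = 0.50084c, γ = (1 − 0.250841)^(−1/2) = 1.1553.
The clock on rocket A records proper time, so ship B measures Δt = γΔτ = 1.1553 × 326 = 377 minutes.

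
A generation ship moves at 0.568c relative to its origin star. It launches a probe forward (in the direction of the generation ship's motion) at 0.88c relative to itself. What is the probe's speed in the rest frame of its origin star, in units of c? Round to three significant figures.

0.965c

In units of c, u = (u' + v)/(1 + u'v) with u' = 0.88 and v = 0.568.
Numerator: 0.88 + 0.568 = 1.448. Denominator: 1 + (0.88)(0.568) = 1.49984.
u = 1.448/1.49984 = 0.96544, so the speed is 0.965c.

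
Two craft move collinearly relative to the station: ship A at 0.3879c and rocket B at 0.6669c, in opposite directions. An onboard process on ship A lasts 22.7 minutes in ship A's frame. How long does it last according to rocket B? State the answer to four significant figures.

41.60 minutes

The velocity of ship A relative to rocket B is (0.3879 + 0.6669)c / (1 + 0.3879×0.6669) = 0.83801c; relative speed 0.83801c.
At |u| = 0.83801c, γ = (1 − 0.702261)^(−1/2) = 1.8327.
Ship A's interval is proper; time dilation gives Δt_B = γΔτ = 1.8327 × 22.7 minutes = 41.60 minutes.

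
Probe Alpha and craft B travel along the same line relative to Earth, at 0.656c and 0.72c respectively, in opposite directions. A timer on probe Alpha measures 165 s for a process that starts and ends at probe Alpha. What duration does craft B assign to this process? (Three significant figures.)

464 s

Transform probe Alpha's velocity into craft B's frame: (0.656 + 0.72)/(1 + 0.656·0.72) = 1.376/1.47232, so the relative speed is 0.93458c.
At |u| = 0.93458c, γ = (1 − 0.87344)^(−1/2) = 2.8109.
The clock on probe Alpha records proper time, so craft B measures Δt = γΔτ = 2.8109 × 165 = 464 s.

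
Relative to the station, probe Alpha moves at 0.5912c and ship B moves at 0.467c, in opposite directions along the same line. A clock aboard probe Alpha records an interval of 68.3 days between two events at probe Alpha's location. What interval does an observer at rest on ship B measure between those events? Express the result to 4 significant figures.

The velocity of probe Alpha relative to ship B is (0.5912 + 0.467)c / (1 + 0.5912×0.467) = 0.82925c; relative speed 0.82925c.
γ for this relative speed: γ = 1/√(1 − 0.687656) = 1.7893.
Probe Alpha's interval is proper; time dilation gives Δt_B = γΔτ = 1.7893 × 68.3 days = 122.2 days.

122.2 days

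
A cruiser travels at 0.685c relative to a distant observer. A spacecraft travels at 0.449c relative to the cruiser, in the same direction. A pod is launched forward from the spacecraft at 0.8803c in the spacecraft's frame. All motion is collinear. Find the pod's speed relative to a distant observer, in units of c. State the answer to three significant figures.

First combine the pod and spacecraft (S''→S'): u₁ = (0.8803 + 0.449)/(1 + 0.8803×0.449) = 1.3293/1.3952547 = 0.95273.
Then combine with the cruiser (S'→S): u = (0.95273 + 0.685)/(1 + 0.95273×0.685) = 1.63773/1.65262005 = 0.99099.

0.991c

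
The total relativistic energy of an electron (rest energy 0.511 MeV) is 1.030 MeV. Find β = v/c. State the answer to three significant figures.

γ = E/(mc²) = 1.030/0.511 = 2.0157.
β = √(1 − 1/γ²) = √(1 − 0.246121) = √0.753879 = 0.868.

0.868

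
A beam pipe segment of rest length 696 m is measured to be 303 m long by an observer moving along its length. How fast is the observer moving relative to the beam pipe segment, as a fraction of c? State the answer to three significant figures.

0.900c

Length contraction gives γ = L₀/L = 696/303 = 2.297.
β = √(1 − 1/γ²) = √0.81047 = 0.900.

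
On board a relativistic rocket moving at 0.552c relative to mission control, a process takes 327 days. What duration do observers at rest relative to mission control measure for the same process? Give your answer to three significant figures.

392 days

With β = 0.552, γ = 1/√(1 − 0.552²) = 1/√0.695296 = 1.1993.
Time dilation: Δt = γ·Δτ = 1.1993 × 327 = 392 days.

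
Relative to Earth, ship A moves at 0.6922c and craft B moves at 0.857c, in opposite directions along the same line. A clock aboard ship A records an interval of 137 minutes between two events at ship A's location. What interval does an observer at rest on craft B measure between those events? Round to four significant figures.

586.9 minutes

Speed of ship A in craft B's frame: u = (v_A + v_B)/(1 + v_A v_B/c²) = (0.6922 + 0.857)/(1 + 0.6922×0.857) = 1.5492/1.5932154 = 0.97237; |u| = 0.97237c.
γ for this relative speed: γ = 1/√(1 − 0.945503) = 4.2836.
Ship A's interval is proper; time dilation gives Δt_B = γΔτ = 4.2836 × 137 minutes = 586.9 minutes.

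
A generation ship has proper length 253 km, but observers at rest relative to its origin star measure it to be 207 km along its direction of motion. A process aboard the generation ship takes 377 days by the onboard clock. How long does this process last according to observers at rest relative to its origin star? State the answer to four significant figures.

460.8 days

Length contraction gives γ = L₀/L = 253/207 = 1.22222.
Δt = γΔτ = 1.22222 × 377 = 460.8 days.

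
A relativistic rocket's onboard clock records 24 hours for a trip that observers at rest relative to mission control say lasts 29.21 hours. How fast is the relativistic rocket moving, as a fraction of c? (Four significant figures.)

γ = Δt/Δτ = 29.21/24 = 1.2171.
β = √(1 − 1/γ²) = √(1 − 0.675068) = √0.324932 = 0.5700.

0.5700c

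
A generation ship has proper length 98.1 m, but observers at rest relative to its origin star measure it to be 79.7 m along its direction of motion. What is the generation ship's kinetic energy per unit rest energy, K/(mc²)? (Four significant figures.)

0.2309

γ = L₀/L = 98.1/79.7 = 1.23087.
K/(mc²) = γ − 1 = 1.23087 − 1 = 0.2309.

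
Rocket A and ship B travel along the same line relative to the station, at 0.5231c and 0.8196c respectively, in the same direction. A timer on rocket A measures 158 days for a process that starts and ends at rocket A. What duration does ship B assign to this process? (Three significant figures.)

185 days

Transform rocket A's velocity into ship B's frame: (0.5231 − 0.8196)/(1 − 0.5231·0.8196) = −0.2965/0.57126724, so the relative speed is 0.51902c.
At |u| = 0.51902c, γ = (1 − 0.269382)^(−1/2) = 1.1699.
Rocket A's interval is proper; time dilation gives Δt_B = γΔτ = 1.1699 × 158 days = 185 days.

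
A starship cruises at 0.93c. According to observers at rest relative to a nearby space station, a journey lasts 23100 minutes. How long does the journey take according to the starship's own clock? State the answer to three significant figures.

8490 minutes

With β = 0.93, γ = 1/√(1 − 0.93²) = 1/√0.1351 = 2.7206.
The starship's clock runs slow as seen from a nearby space station, so Δτ = Δt/γ = 23100/2.7206 = 8490 minutes.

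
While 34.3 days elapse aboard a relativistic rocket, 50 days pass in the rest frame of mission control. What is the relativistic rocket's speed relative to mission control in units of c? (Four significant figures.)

γ = Δt/Δτ = 50/34.3 = 1.4577.
β = √(1 − 1/γ²) = √(1 − 0.470613) = √0.529387 = 0.7276.

0.7276c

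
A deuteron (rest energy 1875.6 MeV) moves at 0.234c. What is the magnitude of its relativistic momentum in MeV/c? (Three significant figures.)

451 MeV/c

Lorentz factor: γ = (1 − 0.054756)^(−1/2) = 1.0286.
Momentum: p = γβ·mc = 1.0286 × 0.234 × 1875.6 MeV/c = 451 MeV/c.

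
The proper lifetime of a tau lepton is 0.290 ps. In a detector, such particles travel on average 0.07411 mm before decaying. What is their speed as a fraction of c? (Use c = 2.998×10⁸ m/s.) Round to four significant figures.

0.6487c

Lab distance = (lab lifetime)·v = γτ·βc, so βγ = d/(cτ) = 7.411×10^-5/(2.998×10⁸ × 2.900×10^-13) = 0.85241.
With βγ = 0.85241: γ² = 1 + (βγ)² = 1.726603, and β = (βγ)/γ = 0.85241/1.314 = 0.6487.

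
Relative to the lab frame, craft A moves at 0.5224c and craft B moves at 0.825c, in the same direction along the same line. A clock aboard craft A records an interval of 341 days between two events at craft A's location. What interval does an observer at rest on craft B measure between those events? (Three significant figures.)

The velocity of craft A relative to craft B is (0.5224 − 0.825)c / (1 − 0.5224×0.825) = −0.53179c; relative speed 0.53179c.
γ for this relative speed: γ = 1/√(1 − 0.282801) = 1.1808.
Craft A's interval is proper; time dilation gives Δt_B = γΔτ = 1.1808 × 341 days = 403 days.

403 days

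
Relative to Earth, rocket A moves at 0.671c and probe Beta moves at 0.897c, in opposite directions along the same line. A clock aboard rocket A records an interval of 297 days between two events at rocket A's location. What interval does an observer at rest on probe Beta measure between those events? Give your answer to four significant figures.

1452 days

Speed of rocket A in probe Beta's frame: u = (v_A + v_B)/(1 + v_A v_B/c²) = (0.671 + 0.897)/(1 + 0.671×0.897) = 1.568/1.601887 = 0.97885; |u| = 0.97885c.
γ for this relative speed: γ = 1/√(1 − 0.958147) = 4.8881.
Rocket A's interval is proper; time dilation gives Δt_B = γΔτ = 4.8881 × 297 days = 1452 days.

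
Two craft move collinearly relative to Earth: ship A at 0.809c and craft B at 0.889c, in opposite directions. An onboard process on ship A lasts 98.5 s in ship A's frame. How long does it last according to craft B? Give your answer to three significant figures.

The velocity of ship A relative to craft B is (0.809 + 0.889)c / (1 + 0.809×0.889) = 0.98767c; relative speed 0.98767c.
γ for this relative speed: γ = 1/√(1 − 0.975492) = 6.3877.
Ship A's interval is proper; time dilation gives Δt_B = γΔτ = 6.3877 × 98.5 s = 629 s.

629 s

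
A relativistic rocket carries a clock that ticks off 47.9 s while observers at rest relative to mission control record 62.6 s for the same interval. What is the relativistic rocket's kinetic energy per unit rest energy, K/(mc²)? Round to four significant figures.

0.3069

The time-dilation ratio gives γ = 62.6/47.9 = 1.30689.
K/(mc²) = γ − 1 = 1.30689 − 1 = 0.3069.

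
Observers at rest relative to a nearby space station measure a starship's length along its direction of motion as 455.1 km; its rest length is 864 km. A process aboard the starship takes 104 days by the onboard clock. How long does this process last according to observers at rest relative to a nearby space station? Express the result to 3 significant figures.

From L = L₀/γ: γ = 864/455.1 = 1.89848.
The same γ dilates the second interval: 1.89848 × 104 days = 197 days.

197 days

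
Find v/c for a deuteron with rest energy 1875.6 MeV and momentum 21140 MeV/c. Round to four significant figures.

βγ = pc/(mc²) = 21140/1875.6 = 11.271.
Since γ² = 1 + (βγ)² = 128.035, γ = √128.035 = 11.3153, and β = (βγ)/γ = 11.271/11.3153 = 0.9961.

0.9961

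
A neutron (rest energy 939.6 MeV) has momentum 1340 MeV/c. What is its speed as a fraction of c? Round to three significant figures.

0.819c

βγ = pc/(mc²) = 1340/939.6 = 1.4261.
Since γ² = 1 + (βγ)² = 3.03376, γ = √3.03376 = 1.74177, and β = (βγ)/γ = 1.4261/1.74177 = 0.819.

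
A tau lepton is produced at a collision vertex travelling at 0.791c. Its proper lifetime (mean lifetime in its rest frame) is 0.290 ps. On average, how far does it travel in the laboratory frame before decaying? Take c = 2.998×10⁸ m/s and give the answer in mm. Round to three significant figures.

0.112 mm

With β = 0.791, γ = 1/√(1 − 0.791²) = 1/√0.374319 = 1.6345.
Lab-frame lifetime: Δt = γτ = 1.6345 × 0.290 ps = 0.47401 ps.
Distance: d = vΔt = 0.791 × 2.998×10⁸ m/s × 4.7401×10^-13 s = 1.12×10^-4 m = 0.112 mm.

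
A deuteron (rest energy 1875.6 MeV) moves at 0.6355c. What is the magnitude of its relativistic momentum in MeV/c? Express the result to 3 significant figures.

γ = 1/√(1 − β²) = 1/√(1 − 0.40386025) = 1/√0.59613975 = 1/0.772101 = 1.2952.
Momentum: p = γβ·mc = 1.2952 × 0.6355 × 1875.6 MeV/c = 1540 MeV/c.

1540 MeV/c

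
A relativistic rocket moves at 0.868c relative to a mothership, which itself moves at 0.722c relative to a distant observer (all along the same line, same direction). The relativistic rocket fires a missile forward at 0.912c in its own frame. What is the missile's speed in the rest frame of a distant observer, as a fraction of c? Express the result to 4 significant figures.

Apply u = (u'+v)/(1+u'v) twice. Missile in the mothership frame: (0.912+0.868)/(1+0.912·0.868) = 1.78/1.791616 = 0.99352c.
That velocity, transformed to the rest frame of a distant observer: (0.99352+0.722)/(1+0.99352·0.722) = 1.71552/1.71732144 = 0.99895c.

0.9990c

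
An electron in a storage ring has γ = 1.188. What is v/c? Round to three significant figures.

β = √(1 − 1/γ²) = √(1 − 1/1.411344) = √0.291456 = 0.540.

0.540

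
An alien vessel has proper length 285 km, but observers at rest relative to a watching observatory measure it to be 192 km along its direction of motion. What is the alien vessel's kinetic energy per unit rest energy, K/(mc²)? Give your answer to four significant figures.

Length contraction gives γ = L₀/L = 285/192 = 1.48438.
Since K = (γ−1)mc², K/(mc²) = 1.48438 − 1 = 0.4844.

0.4844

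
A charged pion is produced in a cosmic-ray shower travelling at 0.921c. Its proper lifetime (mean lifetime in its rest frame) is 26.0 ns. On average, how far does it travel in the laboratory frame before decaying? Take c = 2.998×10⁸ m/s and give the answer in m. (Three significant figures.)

γ = 1/√(1 − β²) = 1/√(1 − 0.848241) = 1/√0.151759 = 1/0.389563 = 2.567.
Lab-frame lifetime: Δt = γτ = 2.567 × 26.0 ns = 66.742 ns.
Distance: d = vΔt = 0.921 × 2.998×10⁸ m/s × 6.6742×10^-8 s = 18.4 m.

18.4 m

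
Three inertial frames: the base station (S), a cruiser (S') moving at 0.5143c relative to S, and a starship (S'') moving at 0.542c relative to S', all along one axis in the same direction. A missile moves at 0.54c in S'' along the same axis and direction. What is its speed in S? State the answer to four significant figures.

0.9447c

Compose velocities in two stages. Stage 1 (into S'): u₁ = (0.54+0.542)/(1+0.54×0.542) = 0.83702.
Stage 2 (into S): u = (0.83702+0.5143)/(1+0.83702×0.5143) = 0.94466, so the speed is 0.9447c.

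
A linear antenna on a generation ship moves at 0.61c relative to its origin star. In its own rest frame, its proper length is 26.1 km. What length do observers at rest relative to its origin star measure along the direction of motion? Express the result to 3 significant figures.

β² = 0.3721, so γ = 1/√0.6279 = 1.262.
Length contraction: L = L₀/γ = 26.1/1.262 = 20.7 km.

20.7 km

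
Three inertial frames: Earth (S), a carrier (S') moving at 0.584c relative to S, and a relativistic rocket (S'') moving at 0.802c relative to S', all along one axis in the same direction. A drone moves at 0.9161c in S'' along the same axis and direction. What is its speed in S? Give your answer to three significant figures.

Apply u = (u'+v)/(1+u'v) twice. Drone in the carrier frame: (0.9161+0.802)/(1+0.9161·0.802) = 1.7181/1.7347122 = 0.99042c.
That velocity, transformed to the rest frame of Earth: (0.99042+0.584)/(1+0.99042·0.584) = 1.57442/1.57840528 = 0.99748c.

0.997c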